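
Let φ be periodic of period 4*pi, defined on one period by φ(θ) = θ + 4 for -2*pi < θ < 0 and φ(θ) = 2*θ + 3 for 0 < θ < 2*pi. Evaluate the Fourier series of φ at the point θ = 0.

At θ = 0 the one-sided limits are φ(0^-) = 4 and φ(0^+) = 3.
By Dirichlet's theorem the series converges to their average, [(4) + (3)]/2 = 7/2.

7/2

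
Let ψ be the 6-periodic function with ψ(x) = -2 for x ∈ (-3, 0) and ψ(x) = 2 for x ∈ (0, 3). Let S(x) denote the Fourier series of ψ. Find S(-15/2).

x = -15/2 differs from x = -3/2 by -1 full period(s), and the series is 6-periodic.
ψ is continuous at x = -3/2 with value -2, so the series converges to -2 there.

-2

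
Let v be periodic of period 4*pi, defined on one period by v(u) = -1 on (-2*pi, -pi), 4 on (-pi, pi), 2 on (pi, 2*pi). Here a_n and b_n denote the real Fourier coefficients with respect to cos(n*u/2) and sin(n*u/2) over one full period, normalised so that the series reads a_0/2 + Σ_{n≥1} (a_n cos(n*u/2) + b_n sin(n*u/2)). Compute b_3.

1/pi

b_3 = (1/(2*pi)) ∫_{-2*pi}^{2*pi} v(u) sin(3*u/2) du.
Split the integral at the breakpoints.
Directly, an antiderivative of (-1) sin(3*u/2) is 2*cos(3*u/2)/3; evaluating from -2*pi to -pi: ∫_{-2*pi}^{-pi} (-1) sin(3*u/2) du = (0) - (-2/3) = 2/3.
Directly, an antiderivative of (4) sin(3*u/2) is -8*cos(3*u/2)/3; evaluating from -pi to pi: ∫_{-pi}^{pi} (4) sin(3*u/2) du = (0) - (0) = 0.
Directly, an antiderivative of (2) sin(3*u/2) is -4*cos(3*u/2)/3; evaluating from pi to 2*pi: ∫_{pi}^{2*pi} (2) sin(3*u/2) du = (4/3) - (0) = 4/3.
Summing the pieces and multiplying by (1/(2*pi)) gives b_3 = 1/pi.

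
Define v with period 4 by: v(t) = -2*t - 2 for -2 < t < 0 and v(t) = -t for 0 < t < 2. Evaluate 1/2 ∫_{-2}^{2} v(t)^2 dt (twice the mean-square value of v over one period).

8/3

1/2 ∫_{-2}^{2} v(t)^2 dt = 1/2 · (16/3) = 8/3.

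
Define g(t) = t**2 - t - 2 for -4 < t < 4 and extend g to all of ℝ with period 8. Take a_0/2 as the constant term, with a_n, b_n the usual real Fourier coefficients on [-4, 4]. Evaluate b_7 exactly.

-8/(7*pi)

b_7 = 1/4 ∫_{-4}^{4} g(t) sin(7*pi*t/4) dt.
Integrating by parts twice (tabular method), an antiderivative of (t**2 - t - 2) sin(7*pi*t/4) is -4*t**2*cos(7*pi*t/4)/(7*pi) + 32*t*sin(7*pi*t/4)/(49*pi**2) + 4*t*cos(7*pi*t/4)/(7*pi) - 16*sin(7*pi*t/4)/(49*pi**2) + 128*cos(7*pi*t/4)/(343*pi**3) + 8*cos(7*pi*t/4)/(7*pi); evaluating from -4 to 4: ∫_{-4}^{4} (t**2 - t - 2) sin(7*pi*t/4) dt = (8*(-16 + 245*pi**2)/(343*pi**3)) - (8*(-16 + 441*pi**2)/(343*pi**3)) = -32/(7*pi).
Hence b_7 = (1/4)·(-32/(7*pi)) = -8/(7*pi).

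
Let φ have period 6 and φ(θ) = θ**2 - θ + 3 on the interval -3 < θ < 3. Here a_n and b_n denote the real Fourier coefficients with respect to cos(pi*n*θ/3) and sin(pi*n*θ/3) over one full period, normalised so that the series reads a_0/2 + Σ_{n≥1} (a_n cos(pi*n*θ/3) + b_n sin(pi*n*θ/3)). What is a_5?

a_5 = 1/3 ∫_{-3}^{3} φ(θ) cos(5*pi*θ/3) dθ.
Integrating by parts twice (tabular method), an antiderivative of (θ**2 - θ + 3) cos(5*pi*θ/3) is 3*θ**2*sin(5*pi*θ/3)/(5*pi) - 3*θ*sin(5*pi*θ/3)/(5*pi) + 18*θ*cos(5*pi*θ/3)/(25*pi**2) - 54*sin(5*pi*θ/3)/(125*pi**3) + 9*sin(5*pi*θ/3)/(5*pi) - 9*cos(5*pi*θ/3)/(25*pi**2); evaluating from -3 to 3: ∫_{-3}^{3} (θ**2 - θ + 3) cos(5*pi*θ/3) dθ = (-9/(5*pi**2)) - (63/(25*pi**2)) = -108/(25*pi**2).
Hence a_5 = (1/3)·(-108/(25*pi**2)) = -36/(25*pi**2).

-36/(25*pi**2)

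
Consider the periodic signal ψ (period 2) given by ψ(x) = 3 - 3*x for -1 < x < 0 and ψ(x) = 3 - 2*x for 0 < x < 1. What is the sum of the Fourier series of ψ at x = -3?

x = -3 differs from x = -1 by -1 full period(s), and the series is 2-periodic.
At x = -1 the one-sided limits are ψ(-1^-) = 1 and ψ(-1^+) = 6.
By Dirichlet's theorem the series converges to their average, [(1) + (6)]/2 = 7/2.

7/2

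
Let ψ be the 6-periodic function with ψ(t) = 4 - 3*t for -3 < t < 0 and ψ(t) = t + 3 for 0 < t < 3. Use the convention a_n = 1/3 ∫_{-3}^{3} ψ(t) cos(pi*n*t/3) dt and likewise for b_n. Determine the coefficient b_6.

b_6 = 1/3 ∫_{-3}^{3} ψ(t) sin(2*pi*t) dt.
Split the integral at the breakpoints.
Integrating by parts (boundary term plus one more integral), an antiderivative of (4 - 3*t) sin(2*pi*t) is 3*t*cos(2*pi*t)/(2*pi) - 3*sin(2*pi*t)/(4*pi**2) - 2*cos(2*pi*t)/pi; evaluating from -3 to 0: ∫_{-3}^{0} (4 - 3*t) sin(2*pi*t) dt = (-2/pi) - (-13/(2*pi)) = 9/(2*pi).
Integrating by parts (boundary term plus one more integral), an antiderivative of (t + 3) sin(2*pi*t) is -t*cos(2*pi*t)/(2*pi) + sin(2*pi*t)/(4*pi**2) - 3*cos(2*pi*t)/(2*pi); evaluating from 0 to 3: ∫_{0}^{3} (t + 3) sin(2*pi*t) dt = (-3/pi) - (-3/(2*pi)) = -3/(2*pi).
Summing the pieces and multiplying by (1/3) gives b_6 = 1/pi.

1/pi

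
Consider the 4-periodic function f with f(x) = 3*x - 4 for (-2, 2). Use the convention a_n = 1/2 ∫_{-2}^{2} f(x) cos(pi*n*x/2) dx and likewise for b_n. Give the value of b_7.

12/(7*pi)

b_7 = 1/2 ∫_{-2}^{2} f(x) sin(7*pi*x/2) dx.
Integrating by parts (boundary term plus one more integral), an antiderivative of (3*x - 4) sin(7*pi*x/2) is -6*x*cos(7*pi*x/2)/(7*pi) + 12*sin(7*pi*x/2)/(49*pi**2) + 8*cos(7*pi*x/2)/(7*pi); evaluating from -2 to 2: ∫_{-2}^{2} (3*x - 4) sin(7*pi*x/2) dx = (4/(7*pi)) - (-20/(7*pi)) = 24/(7*pi).
Hence b_7 = (1/2)·(24/(7*pi)) = 12/(7*pi).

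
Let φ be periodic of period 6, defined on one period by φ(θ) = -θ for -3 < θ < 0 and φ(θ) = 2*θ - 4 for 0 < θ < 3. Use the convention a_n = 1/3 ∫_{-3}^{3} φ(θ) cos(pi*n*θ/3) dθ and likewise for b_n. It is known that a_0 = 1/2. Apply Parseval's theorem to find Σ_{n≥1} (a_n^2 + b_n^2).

55/8

Parseval: a_0^2/2 + Σ_{n≥1} (a_n^2+b_n^2) = 1/3 ∫_{-3}^{3} φ(θ)^2 dθ = 7.
Subtract a_0^2/2 = 1/8: Σ (a_n^2+b_n^2) = 55/8.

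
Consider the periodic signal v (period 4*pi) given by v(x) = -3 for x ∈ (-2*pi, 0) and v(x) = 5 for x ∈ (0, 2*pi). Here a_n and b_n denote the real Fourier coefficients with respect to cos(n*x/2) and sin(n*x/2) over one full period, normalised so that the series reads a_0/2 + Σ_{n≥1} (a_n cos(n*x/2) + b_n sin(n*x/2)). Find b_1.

16/pi

b_1 = (1/(2*pi)) ∫_{-2*pi}^{2*pi} v(x) sin(x/2) dx.
Split the integral at the breakpoints.
Directly, an antiderivative of (-3) sin(x/2) is 6*cos(x/2); evaluating from -2*pi to 0: ∫_{-2*pi}^{0} (-3) sin(x/2) dx = (6) - (-6) = 12.
Directly, an antiderivative of (5) sin(x/2) is -10*cos(x/2); evaluating from 0 to 2*pi: ∫_{0}^{2*pi} (5) sin(x/2) dx = (10) - (-10) = 20.
Summing the pieces and multiplying by (1/(2*pi)) gives b_1 = 16/pi.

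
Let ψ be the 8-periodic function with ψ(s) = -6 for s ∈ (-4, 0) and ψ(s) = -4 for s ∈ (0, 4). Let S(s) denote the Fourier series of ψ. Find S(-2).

ψ is continuous at s = -2 with value -6, so the series converges to -6 there.

-6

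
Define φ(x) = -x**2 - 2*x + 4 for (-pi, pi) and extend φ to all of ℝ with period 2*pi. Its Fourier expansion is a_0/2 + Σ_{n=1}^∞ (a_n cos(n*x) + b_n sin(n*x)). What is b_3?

-4/3

b_3 = 1/pi ∫_{-pi}^{pi} φ(x) sin(3*x) dx.
Integrating by parts twice (tabular method), an antiderivative of (-x**2 - 2*x + 4) sin(3*x) is x**2*cos(3*x)/3 - 2*x*sin(3*x)/9 + 2*x*cos(3*x)/3 - 2*sin(3*x)/9 - 38*cos(3*x)/27; evaluating from -pi to pi: ∫_{-pi}^{pi} (-x**2 - 2*x + 4) sin(3*x) dx = (-pi**2/3 - 2*pi/3 + 38/27) - (-pi**2/3 + 38/27 + 2*pi/3) = -4*pi/3.
Hence b_3 = (1/pi)·(-4*pi/3) = -4/3.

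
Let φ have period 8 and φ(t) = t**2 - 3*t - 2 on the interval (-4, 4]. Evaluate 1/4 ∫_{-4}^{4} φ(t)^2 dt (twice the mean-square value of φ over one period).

2456/15

1/4 ∫_{-4}^{4} φ(t)^2 dt = 1/4 · (9824/15) = 2456/15.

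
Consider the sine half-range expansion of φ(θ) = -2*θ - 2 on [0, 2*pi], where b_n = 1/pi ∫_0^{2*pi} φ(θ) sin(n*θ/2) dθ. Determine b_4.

b_4 = 1/pi ∫_0^{2*pi} (-2*θ - 2) sin(2*θ) dθ.
Integrating by parts (boundary term plus one more integral), an antiderivative of (-2*θ - 2) sin(2*θ) is θ*cos(2*θ) - sin(2*θ)/2 + cos(2*θ); evaluating from 0 to 2*pi: ∫_{0}^{2*pi} (-2*θ - 2) sin(2*θ) dθ = (1 + 2*pi) - (1) = 2*pi.
Hence b_4 = (1/pi)·(2*pi) = 2.

2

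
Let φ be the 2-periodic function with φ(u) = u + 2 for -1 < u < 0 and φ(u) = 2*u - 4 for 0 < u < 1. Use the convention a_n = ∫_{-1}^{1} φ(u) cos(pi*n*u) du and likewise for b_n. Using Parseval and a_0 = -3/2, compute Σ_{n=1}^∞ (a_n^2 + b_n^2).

Parseval: a_0^2/2 + Σ_{n≥1} (a_n^2+b_n^2) = ∫_{-1}^{1} φ(u)^2 du = 35/3.
Subtract a_0^2/2 = 9/8: Σ (a_n^2+b_n^2) = 253/24.

253/24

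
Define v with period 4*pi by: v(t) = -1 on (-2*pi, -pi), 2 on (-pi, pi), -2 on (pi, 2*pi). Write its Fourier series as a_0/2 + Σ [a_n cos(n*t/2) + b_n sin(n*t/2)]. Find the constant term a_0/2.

a_0 = (1/(2*pi)) ∫_{-2*pi}^{2*pi} v(t) dt = (1/(2*pi)) · (pi) = 1/2.
So the constant term a_0/2 = 1/4.

1/4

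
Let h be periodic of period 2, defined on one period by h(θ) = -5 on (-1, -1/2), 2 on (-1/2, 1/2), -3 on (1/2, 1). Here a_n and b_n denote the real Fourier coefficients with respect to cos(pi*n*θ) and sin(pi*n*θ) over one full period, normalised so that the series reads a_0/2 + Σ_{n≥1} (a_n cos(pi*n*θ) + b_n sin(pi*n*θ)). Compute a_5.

a_5 = ∫_{-1}^{1} h(θ) cos(5*pi*θ) dθ.
Split the integral at the breakpoints.
Directly, an antiderivative of (-5) cos(5*pi*θ) is -sin(5*pi*θ)/pi; evaluating from -1 to -1/2: ∫_{-1}^{-1/2} (-5) cos(5*pi*θ) dθ = (1/pi) - (0) = 1/pi.
Directly, an antiderivative of (2) cos(5*pi*θ) is 2*sin(5*pi*θ)/(5*pi); evaluating from -1/2 to 1/2: ∫_{-1/2}^{1/2} (2) cos(5*pi*θ) dθ = (2/(5*pi)) - (-2/(5*pi)) = 4/(5*pi).
Directly, an antiderivative of (-3) cos(5*pi*θ) is -3*sin(5*pi*θ)/(5*pi); evaluating from 1/2 to 1: ∫_{1/2}^{1} (-3) cos(5*pi*θ) dθ = (0) - (-3/(5*pi)) = 3/(5*pi).
Summing the pieces gives a_5 = 12/(5*pi).

12/(5*pi)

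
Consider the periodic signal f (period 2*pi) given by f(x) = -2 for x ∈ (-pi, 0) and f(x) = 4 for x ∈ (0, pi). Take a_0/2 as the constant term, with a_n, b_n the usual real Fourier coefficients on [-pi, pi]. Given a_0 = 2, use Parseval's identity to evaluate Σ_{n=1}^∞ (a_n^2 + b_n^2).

18

Parseval: a_0^2/2 + Σ_{n≥1} (a_n^2+b_n^2) = 1/pi ∫_{-pi}^{pi} f(x)^2 dx = 20.
Subtract a_0^2/2 = 2: Σ (a_n^2+b_n^2) = 18.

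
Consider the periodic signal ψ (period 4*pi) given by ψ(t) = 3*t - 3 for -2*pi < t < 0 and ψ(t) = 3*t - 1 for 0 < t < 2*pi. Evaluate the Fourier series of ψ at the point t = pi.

-1 + 3*pi

ψ is continuous at t = pi with value -1 + 3*pi, so the series converges to -1 + 3*pi there.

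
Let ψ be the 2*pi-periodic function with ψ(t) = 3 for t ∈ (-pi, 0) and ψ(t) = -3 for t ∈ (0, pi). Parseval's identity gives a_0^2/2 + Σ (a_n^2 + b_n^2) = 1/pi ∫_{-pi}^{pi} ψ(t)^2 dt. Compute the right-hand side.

18

1/pi ∫_{-pi}^{pi} ψ(t)^2 dt = 1/pi · (18*pi) = 18.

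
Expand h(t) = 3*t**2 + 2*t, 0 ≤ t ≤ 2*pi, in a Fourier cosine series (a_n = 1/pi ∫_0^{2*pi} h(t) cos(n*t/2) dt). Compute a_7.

16*(-3*pi - 1)/(49*pi)

a_7 = 1/pi ∫_0^{2*pi} (3*t**2 + 2*t) cos(7*t/2) dt.
Integrating by parts twice (tabular method), an antiderivative of (3*t**2 + 2*t) cos(7*t/2) is 6*t**2*sin(7*t/2)/7 + 4*t*sin(7*t/2)/7 + 24*t*cos(7*t/2)/49 - 48*sin(7*t/2)/343 + 8*cos(7*t/2)/49; evaluating from 0 to 2*pi: ∫_{0}^{2*pi} (3*t**2 + 2*t) cos(7*t/2) dt = (-48*pi/49 - 8/49) - (8/49) = -48*pi/49 - 16/49.
Hence a_7 = (1/pi)·(-48*pi/49 - 16/49) = 16*(-3*pi - 1)/(49*pi).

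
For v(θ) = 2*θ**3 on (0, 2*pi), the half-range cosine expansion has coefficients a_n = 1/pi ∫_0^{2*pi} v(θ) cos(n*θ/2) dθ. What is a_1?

-96*pi + 384/pi

a_1 = 1/pi ∫_0^{2*pi} (2*θ**3) cos(θ/2) dθ.
Integrating by parts three times (tabular method), an antiderivative of (2*θ**3) cos(θ/2) is 4*θ**3*sin(θ/2) + 24*θ**2*cos(θ/2) - 96*θ*sin(θ/2) - 192*cos(θ/2); evaluating from 0 to 2*pi: ∫_{0}^{2*pi} (2*θ**3) cos(θ/2) dθ = (192 - 96*pi**2) - (-192) = 384 - 96*pi**2.
Hence a_1 = (1/pi)·(384 - 96*pi**2) = -96*pi + 384/pi.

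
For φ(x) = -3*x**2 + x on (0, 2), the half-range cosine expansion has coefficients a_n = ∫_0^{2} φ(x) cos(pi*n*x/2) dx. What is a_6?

-4/(3*pi**2)

a_6 = ∫_0^{2} (-3*x**2 + x) cos(3*pi*x) dx.
Integrating by parts twice (tabular method), an antiderivative of (-3*x**2 + x) cos(3*pi*x) is -x**2*sin(3*pi*x)/pi + x*sin(3*pi*x)/(3*pi) - 2*x*cos(3*pi*x)/(3*pi**2) + 2*sin(3*pi*x)/(9*pi**3) + cos(3*pi*x)/(9*pi**2); evaluating from 0 to 2: ∫_{0}^{2} (-3*x**2 + x) cos(3*pi*x) dx = (-11/(9*pi**2)) - (1/(9*pi**2)) = -4/(3*pi**2).
Hence a_6 = -4/(3*pi**2).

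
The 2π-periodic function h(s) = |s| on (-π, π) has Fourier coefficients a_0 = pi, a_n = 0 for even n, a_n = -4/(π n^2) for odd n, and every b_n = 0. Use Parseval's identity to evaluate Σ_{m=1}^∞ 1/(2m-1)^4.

pi**4/96

Parseval: a_0^2/2 + Σ a_n^2 = (1/π) ∫_{-π}^{π} h(s)^2 ds = 2*pi**2/3.
Subtract a_0^2/2 = pi**2/2: Σ a_n^2 = pi**2/6.
Only odd n contribute, with a_n^2 = 16/(π^2 n^4), so Σ_{m≥1} 1/(2m-1)^4 = π^2·(pi**2/6)/16 = pi**4/96.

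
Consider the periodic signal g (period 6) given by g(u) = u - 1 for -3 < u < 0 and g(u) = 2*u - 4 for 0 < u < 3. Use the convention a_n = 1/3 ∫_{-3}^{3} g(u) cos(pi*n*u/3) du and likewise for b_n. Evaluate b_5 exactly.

3/(5*pi)

b_5 = 1/3 ∫_{-3}^{3} g(u) sin(5*pi*u/3) du.
Split the integral at the breakpoints.
Integrating by parts (boundary term plus one more integral), an antiderivative of (u - 1) sin(5*pi*u/3) is -3*u*cos(5*pi*u/3)/(5*pi) + 9*sin(5*pi*u/3)/(25*pi**2) + 3*cos(5*pi*u/3)/(5*pi); evaluating from -3 to 0: ∫_{-3}^{0} (u - 1) sin(5*pi*u/3) du = (3/(5*pi)) - (-12/(5*pi)) = 3/pi.
Integrating by parts (boundary term plus one more integral), an antiderivative of (2*u - 4) sin(5*pi*u/3) is -6*u*cos(5*pi*u/3)/(5*pi) + 18*sin(5*pi*u/3)/(25*pi**2) + 12*cos(5*pi*u/3)/(5*pi); evaluating from 0 to 3: ∫_{0}^{3} (2*u - 4) sin(5*pi*u/3) du = (6/(5*pi)) - (12/(5*pi)) = -6/(5*pi).
Summing the pieces and multiplying by (1/3) gives b_5 = 3/(5*pi).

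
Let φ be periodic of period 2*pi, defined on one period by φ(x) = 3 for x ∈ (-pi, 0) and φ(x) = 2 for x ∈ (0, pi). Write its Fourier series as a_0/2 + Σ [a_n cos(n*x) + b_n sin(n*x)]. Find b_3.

-2/(3*pi)

b_3 = 1/pi ∫_{-pi}^{pi} φ(x) sin(3*x) dx.
Split the integral at the breakpoints.
Directly, an antiderivative of (3) sin(3*x) is -cos(3*x); evaluating from -pi to 0: ∫_{-pi}^{0} (3) sin(3*x) dx = (-1) - (1) = -2.
Directly, an antiderivative of (2) sin(3*x) is -2*cos(3*x)/3; evaluating from 0 to pi: ∫_{0}^{pi} (2) sin(3*x) dx = (2/3) - (-2/3) = 4/3.
Summing the pieces and multiplying by (1/pi) gives b_3 = -2/(3*pi).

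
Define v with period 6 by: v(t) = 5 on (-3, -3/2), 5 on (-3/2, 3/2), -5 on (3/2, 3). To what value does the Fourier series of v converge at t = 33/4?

-5

t = 33/4 differs from t = 9/4 by 1 full period(s), and the series is 6-periodic.
v is continuous at t = 9/4 with value -5, so the series converges to -5 there.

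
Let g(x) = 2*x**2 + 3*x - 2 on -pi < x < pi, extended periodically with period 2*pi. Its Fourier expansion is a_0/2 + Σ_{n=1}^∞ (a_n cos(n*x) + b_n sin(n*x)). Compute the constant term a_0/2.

-2 + 2*pi**2/3

a_0 = 1/pi ∫_{-pi}^{pi} g(x) dx = 1/pi · (4*pi*(-3 + pi**2)/3) = -4 + 4*pi**2/3.
So the constant term a_0/2 = -2 + 2*pi**2/3.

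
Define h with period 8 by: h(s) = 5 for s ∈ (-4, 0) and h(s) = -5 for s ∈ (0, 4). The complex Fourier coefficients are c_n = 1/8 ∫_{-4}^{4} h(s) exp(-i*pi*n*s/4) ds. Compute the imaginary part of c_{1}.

10/pi

Since h is real-valued, Im(c_{1}) = -1/8 ∫_{-4}^{4} h(s) sin(pi*s/4) ds = -b_{1}/2.
h is odd and sin(pi*s/4) is odd, so the integrand is even: ∫_{-4}^{4} h(s) sin(pi*s/4) ds = 2∫_0^{4} h(s) sin(pi*s/4) ds.
Directly, an antiderivative of (-5) sin(pi*s/4) is 20*cos(pi*s/4)/pi; evaluating from 0 to 4: ∫_{0}^{4} (-5) sin(pi*s/4) ds = (-20/pi) - (20/pi) = -40/pi.
So ∫_{-4}^{4} h(s) sin(pi*s/4) ds = -80/pi.
Hence Im(c_{1}) = (-1/8)·(-80/pi) = 10/pi.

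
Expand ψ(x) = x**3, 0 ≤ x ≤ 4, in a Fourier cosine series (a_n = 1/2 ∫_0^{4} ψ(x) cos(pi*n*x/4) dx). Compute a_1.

a_1 = 1/2 ∫_0^{4} (x**3) cos(pi*x/4) dx.
Integrating by parts three times (tabular method), an antiderivative of (x**3) cos(pi*x/4) is 4*x**3*sin(pi*x/4)/pi + 48*x**2*cos(pi*x/4)/pi**2 - 384*x*sin(pi*x/4)/pi**3 - 1536*cos(pi*x/4)/pi**4; evaluating from 0 to 4: ∫_{0}^{4} (x**3) cos(pi*x/4) dx = (768*(2 - pi**2)/pi**4) - (-1536/pi**4) = 768*(4 - pi**2)/pi**4.
Hence a_1 = (1/2)·(768*(4 - pi**2)/pi**4) = 384*(4 - pi**2)/pi**4.

384*(4 - pi**2)/pi**4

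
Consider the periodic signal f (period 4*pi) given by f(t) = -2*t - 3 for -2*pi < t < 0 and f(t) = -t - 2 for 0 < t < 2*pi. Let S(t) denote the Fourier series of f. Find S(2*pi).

-5/2 + pi

At t = 2*pi the one-sided limits are f(2*pi^-) = -2*pi - 2 and f(2*pi^+) = -3 + 4*pi.
By Dirichlet's theorem the series converges to their average, [(-2*pi - 2) + (-3 + 4*pi)]/2 = -5/2 + pi.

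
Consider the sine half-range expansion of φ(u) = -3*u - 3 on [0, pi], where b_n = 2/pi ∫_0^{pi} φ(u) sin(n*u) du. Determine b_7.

6*(-pi - 2)/(7*pi)

b_7 = 2/pi ∫_0^{pi} (-3*u - 3) sin(7*u) du.
Integrating by parts (boundary term plus one more integral), an antiderivative of (-3*u - 3) sin(7*u) is 3*u*cos(7*u)/7 - 3*sin(7*u)/49 + 3*cos(7*u)/7; evaluating from 0 to pi: ∫_{0}^{pi} (-3*u - 3) sin(7*u) du = (-3*pi/7 - 3/7) - (3/7) = -3*pi/7 - 6/7.
Hence b_7 = (2/pi)·(-3*pi/7 - 6/7) = 6*(-pi - 2)/(7*pi).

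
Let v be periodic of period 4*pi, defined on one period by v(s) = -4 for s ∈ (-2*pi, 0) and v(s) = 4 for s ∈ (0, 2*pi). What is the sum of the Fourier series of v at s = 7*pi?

-4

s = 7*pi differs from s = -pi by 2 full period(s), and the series is 4*pi-periodic.
v is continuous at s = -pi with value -4, so the series converges to -4 there.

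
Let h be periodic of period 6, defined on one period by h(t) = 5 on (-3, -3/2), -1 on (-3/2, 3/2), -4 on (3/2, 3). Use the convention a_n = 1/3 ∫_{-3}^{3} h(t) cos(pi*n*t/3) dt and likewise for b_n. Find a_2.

0

a_2 = 1/3 ∫_{-3}^{3} h(t) cos(2*pi*t/3) dt.
Split the integral at the breakpoints.
Directly, an antiderivative of (5) cos(2*pi*t/3) is 15*sin(2*pi*t/3)/(2*pi); evaluating from -3 to -3/2: ∫_{-3}^{-3/2} (5) cos(2*pi*t/3) dt = (0) - (0) = 0.
Directly, an antiderivative of (-1) cos(2*pi*t/3) is -3*sin(2*pi*t/3)/(2*pi); evaluating from -3/2 to 3/2: ∫_{-3/2}^{3/2} (-1) cos(2*pi*t/3) dt = (0) - (0) = 0.
Directly, an antiderivative of (-4) cos(2*pi*t/3) is -6*sin(2*pi*t/3)/pi; evaluating from 3/2 to 3: ∫_{3/2}^{3} (-4) cos(2*pi*t/3) dt = (0) - (0) = 0.
Summing the pieces and multiplying by (1/3) gives a_2 = 0.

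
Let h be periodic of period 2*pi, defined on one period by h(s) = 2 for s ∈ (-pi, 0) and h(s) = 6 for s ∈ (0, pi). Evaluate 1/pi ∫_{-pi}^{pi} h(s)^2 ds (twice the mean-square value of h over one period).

40

1/pi ∫_{-pi}^{pi} h(s)^2 ds = 1/pi · (40*pi) = 40.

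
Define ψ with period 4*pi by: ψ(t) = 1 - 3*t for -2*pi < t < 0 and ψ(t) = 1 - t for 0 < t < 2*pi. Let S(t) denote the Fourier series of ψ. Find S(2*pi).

1 + 2*pi

At t = 2*pi the one-sided limits are ψ(2*pi^-) = 1 - 2*pi and ψ(2*pi^+) = 1 + 6*pi.
By Dirichlet's theorem the series converges to their average, [(1 - 2*pi) + (1 + 6*pi)]/2 = 1 + 2*pi.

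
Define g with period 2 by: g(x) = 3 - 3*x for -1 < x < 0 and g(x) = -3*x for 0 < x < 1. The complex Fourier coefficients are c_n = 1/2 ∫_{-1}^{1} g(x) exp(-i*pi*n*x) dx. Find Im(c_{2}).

-3/(2*pi)

Since g is real-valued, Im(c_{2}) = -1/2 ∫_{-1}^{1} g(x) sin(2*pi*x) dx = -b_{2}/2.
Split the integral at the breakpoints.
Integrating by parts (boundary term plus one more integral), an antiderivative of (3 - 3*x) sin(2*pi*x) is 3*x*cos(2*pi*x)/(2*pi) - 3*sin(2*pi*x)/(4*pi**2) - 3*cos(2*pi*x)/(2*pi); evaluating from -1 to 0: ∫_{-1}^{0} (3 - 3*x) sin(2*pi*x) dx = (-3/(2*pi)) - (-3/pi) = 3/(2*pi).
Integrating by parts (boundary term plus one more integral), an antiderivative of (-3*x) sin(2*pi*x) is 3*x*cos(2*pi*x)/(2*pi) - 3*sin(2*pi*x)/(4*pi**2); evaluating from 0 to 1: ∫_{0}^{1} (-3*x) sin(2*pi*x) dx = (3/(2*pi)) - (0) = 3/(2*pi).
So ∫_{-1}^{1} g(x) sin(2*pi*x) dx = 3/pi.
Hence Im(c_{2}) = (-1/2)·(3/pi) = -3/(2*pi).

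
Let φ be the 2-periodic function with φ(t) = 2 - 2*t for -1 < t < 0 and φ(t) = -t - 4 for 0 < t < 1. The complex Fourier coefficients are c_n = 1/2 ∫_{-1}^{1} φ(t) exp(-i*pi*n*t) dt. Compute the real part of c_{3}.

Since φ is real-valued, Re(c_{3}) = 1/2 ∫_{-1}^{1} φ(t) cos(3*pi*t) dt = a_{3}/2.
Split the integral at the breakpoints.
Integrating by parts (boundary term plus one more integral), an antiderivative of (2 - 2*t) cos(3*pi*t) is -2*t*sin(3*pi*t)/(3*pi) + 2*sin(3*pi*t)/(3*pi) - 2*cos(3*pi*t)/(9*pi**2); evaluating from -1 to 0: ∫_{-1}^{0} (2 - 2*t) cos(3*pi*t) dt = (-2/(9*pi**2)) - (2/(9*pi**2)) = -4/(9*pi**2).
Integrating by parts (boundary term plus one more integral), an antiderivative of (-t - 4) cos(3*pi*t) is -t*sin(3*pi*t)/(3*pi) - 4*sin(3*pi*t)/(3*pi) - cos(3*pi*t)/(9*pi**2); evaluating from 0 to 1: ∫_{0}^{1} (-t - 4) cos(3*pi*t) dt = (1/(9*pi**2)) - (-1/(9*pi**2)) = 2/(9*pi**2).
So ∫_{-1}^{1} φ(t) cos(3*pi*t) dt = -2/(9*pi**2).
Hence Re(c_{3}) = (1/2)·(-2/(9*pi**2)) = -1/(9*pi**2).

-1/(9*pi**2)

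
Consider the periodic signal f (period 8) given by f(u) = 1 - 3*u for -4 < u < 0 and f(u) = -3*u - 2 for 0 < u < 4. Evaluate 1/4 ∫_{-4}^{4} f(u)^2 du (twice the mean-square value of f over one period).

137

1/4 ∫_{-4}^{4} f(u)^2 du = 1/4 · (548) = 137.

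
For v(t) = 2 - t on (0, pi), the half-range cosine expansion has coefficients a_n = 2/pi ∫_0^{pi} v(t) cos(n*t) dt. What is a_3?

4/(9*pi)

a_3 = 2/pi ∫_0^{pi} (2 - t) cos(3*t) dt.
Integrating by parts (boundary term plus one more integral), an antiderivative of (2 - t) cos(3*t) is -t*sin(3*t)/3 + 2*sin(3*t)/3 - cos(3*t)/9; evaluating from 0 to pi: ∫_{0}^{pi} (2 - t) cos(3*t) dt = (1/9) - (-1/9) = 2/9.
Hence a_3 = (2/pi)·(2/9) = 4/(9*pi).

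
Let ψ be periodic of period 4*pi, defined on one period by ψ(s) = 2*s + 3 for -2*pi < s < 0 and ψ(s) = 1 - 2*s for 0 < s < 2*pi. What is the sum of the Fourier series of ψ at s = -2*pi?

At s = -2*pi the one-sided limits are ψ(-2*pi^-) = 1 - 4*pi and ψ(-2*pi^+) = 3 - 4*pi.
By Dirichlet's theorem the series converges to their average, [(1 - 4*pi) + (3 - 4*pi)]/2 = 2 - 4*pi.

2 - 4*pi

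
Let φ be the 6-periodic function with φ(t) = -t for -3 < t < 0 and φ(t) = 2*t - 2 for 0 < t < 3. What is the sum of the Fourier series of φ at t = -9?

7/2

t = -9 differs from t = -3 by -1 full period(s), and the series is 6-periodic.
At t = -3 the one-sided limits are φ(-3^-) = 4 and φ(-3^+) = 3.
By Dirichlet's theorem the series converges to their average, [(4) + (3)]/2 = 7/2.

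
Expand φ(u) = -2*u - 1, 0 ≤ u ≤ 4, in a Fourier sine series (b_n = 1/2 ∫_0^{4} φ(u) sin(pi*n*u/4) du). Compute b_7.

b_7 = 1/2 ∫_0^{4} (-2*u - 1) sin(7*pi*u/4) du.
Integrating by parts (boundary term plus one more integral), an antiderivative of (-2*u - 1) sin(7*pi*u/4) is 8*u*cos(7*pi*u/4)/(7*pi) - 32*sin(7*pi*u/4)/(49*pi**2) + 4*cos(7*pi*u/4)/(7*pi); evaluating from 0 to 4: ∫_{0}^{4} (-2*u - 1) sin(7*pi*u/4) du = (-36/(7*pi)) - (4/(7*pi)) = -40/(7*pi).
Hence b_7 = (1/2)·(-40/(7*pi)) = -20/(7*pi).

-20/(7*pi)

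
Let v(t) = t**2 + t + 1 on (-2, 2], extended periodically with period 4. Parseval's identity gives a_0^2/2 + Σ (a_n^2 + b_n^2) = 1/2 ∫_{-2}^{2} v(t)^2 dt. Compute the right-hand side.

1/2 ∫_{-2}^{2} v(t)^2 dt = 1/2 · (164/5) = 82/5.

82/5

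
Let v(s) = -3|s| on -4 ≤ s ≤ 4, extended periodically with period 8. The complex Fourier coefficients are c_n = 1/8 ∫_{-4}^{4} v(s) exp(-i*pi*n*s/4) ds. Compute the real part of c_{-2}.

Since v is real-valued, Re(c_{-2}) = 1/8 ∫_{-4}^{4} v(s) cos(-pi*s/2) ds = a_{2}/2.
v is even and cos(-pi*s/2) is even, so the integrand is even: ∫_{-4}^{4} v(s) cos(-pi*s/2) ds = 2∫_0^{4} v(s) cos(-pi*s/2) ds.
Integrating by parts (boundary term plus one more integral), an antiderivative of (-3*s) cos(-pi*s/2) is -6*s*sin(pi*s/2)/pi - 12*cos(pi*s/2)/pi**2; evaluating from 0 to 4: ∫_{0}^{4} (-3*s) cos(-pi*s/2) ds = (-12/pi**2) - (-12/pi**2) = 0.
So ∫_{-4}^{4} v(s) cos(-pi*s/2) ds = 0.
Hence Re(c_{-2}) = (1/8)·(0) = 0.

0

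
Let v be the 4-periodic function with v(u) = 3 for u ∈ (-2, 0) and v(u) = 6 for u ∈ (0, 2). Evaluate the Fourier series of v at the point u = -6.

u = -6 differs from u = 2 by -2 full period(s), and the series is 4-periodic.
At u = 2 the one-sided limits are v(2^-) = 6 and v(2^+) = 3.
By Dirichlet's theorem the series converges to their average, [(6) + (3)]/2 = 9/2.

9/2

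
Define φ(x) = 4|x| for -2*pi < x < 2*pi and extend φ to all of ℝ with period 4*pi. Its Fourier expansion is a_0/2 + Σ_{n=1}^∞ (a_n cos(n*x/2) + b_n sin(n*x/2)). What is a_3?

-32/(9*pi)

a_3 = (1/(2*pi)) ∫_{-2*pi}^{2*pi} φ(x) cos(3*x/2) dx.
φ is even and cos(3*x/2) is even, so the integrand is even and a_3 = 1/pi ∫_0^{2*pi} φ(x) cos(3*x/2) dx.
Integrating by parts (boundary term plus one more integral), an antiderivative of (4*x) cos(3*x/2) is 8*x*sin(3*x/2)/3 + 16*cos(3*x/2)/9; evaluating from 0 to 2*pi: ∫_{0}^{2*pi} (4*x) cos(3*x/2) dx = (-16/9) - (16/9) = -32/9.
Hence a_3 = (1/pi)·(-32/9) = -32/(9*pi).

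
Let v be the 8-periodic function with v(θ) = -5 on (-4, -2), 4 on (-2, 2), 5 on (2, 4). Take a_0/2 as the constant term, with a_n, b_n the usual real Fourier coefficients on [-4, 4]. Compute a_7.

a_7 = 1/4 ∫_{-4}^{4} v(θ) cos(7*pi*θ/4) dθ.
Split the integral at the breakpoints.
Directly, an antiderivative of (-5) cos(7*pi*θ/4) is -20*sin(7*pi*θ/4)/(7*pi); evaluating from -4 to -2: ∫_{-4}^{-2} (-5) cos(7*pi*θ/4) dθ = (-20/(7*pi)) - (0) = -20/(7*pi).
Directly, an antiderivative of (4) cos(7*pi*θ/4) is 16*sin(7*pi*θ/4)/(7*pi); evaluating from -2 to 2: ∫_{-2}^{2} (4) cos(7*pi*θ/4) dθ = (-16/(7*pi)) - (16/(7*pi)) = -32/(7*pi).
Directly, an antiderivative of (5) cos(7*pi*θ/4) is 20*sin(7*pi*θ/4)/(7*pi); evaluating from 2 to 4: ∫_{2}^{4} (5) cos(7*pi*θ/4) dθ = (0) - (-20/(7*pi)) = 20/(7*pi).
Summing the pieces and multiplying by (1/4) gives a_7 = -8/(7*pi).

-8/(7*pi)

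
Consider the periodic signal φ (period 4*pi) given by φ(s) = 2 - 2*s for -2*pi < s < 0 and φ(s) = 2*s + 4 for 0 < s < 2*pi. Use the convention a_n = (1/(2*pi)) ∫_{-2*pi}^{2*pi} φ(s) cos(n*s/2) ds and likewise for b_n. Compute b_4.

b_4 = (1/(2*pi)) ∫_{-2*pi}^{2*pi} φ(s) sin(2*s) ds.
Split the integral at the breakpoints.
Integrating by parts (boundary term plus one more integral), an antiderivative of (2 - 2*s) sin(2*s) is s*cos(2*s) - sin(2*s)/2 - cos(2*s); evaluating from -2*pi to 0: ∫_{-2*pi}^{0} (2 - 2*s) sin(2*s) ds = (-1) - (-2*pi - 1) = 2*pi.
Integrating by parts (boundary term plus one more integral), an antiderivative of (2*s + 4) sin(2*s) is -s*cos(2*s) + sin(2*s)/2 - 2*cos(2*s); evaluating from 0 to 2*pi: ∫_{0}^{2*pi} (2*s + 4) sin(2*s) ds = (-2*pi - 2) - (-2) = -2*pi.
Summing the pieces and multiplying by (1/(2*pi)) gives b_4 = 0.

0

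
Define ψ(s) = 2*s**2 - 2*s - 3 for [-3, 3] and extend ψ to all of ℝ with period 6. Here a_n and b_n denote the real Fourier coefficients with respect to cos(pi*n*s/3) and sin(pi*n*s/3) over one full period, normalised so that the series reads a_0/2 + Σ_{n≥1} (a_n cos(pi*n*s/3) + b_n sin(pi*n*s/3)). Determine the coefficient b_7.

-12/(7*pi)

b_7 = 1/3 ∫_{-3}^{3} ψ(s) sin(7*pi*s/3) ds.
Integrating by parts twice (tabular method), an antiderivative of (2*s**2 - 2*s - 3) sin(7*pi*s/3) is -6*s**2*cos(7*pi*s/3)/(7*pi) + 36*s*sin(7*pi*s/3)/(49*pi**2) + 6*s*cos(7*pi*s/3)/(7*pi) - 18*sin(7*pi*s/3)/(49*pi**2) + 108*cos(7*pi*s/3)/(343*pi**3) + 9*cos(7*pi*s/3)/(7*pi); evaluating from -3 to 3: ∫_{-3}^{3} (2*s**2 - 2*s - 3) sin(7*pi*s/3) ds = (27*(-4 + 49*pi**2)/(343*pi**3)) - (-108/(343*pi**3) + 9/pi) = -36/(7*pi).
Hence b_7 = (1/3)·(-36/(7*pi)) = -12/(7*pi).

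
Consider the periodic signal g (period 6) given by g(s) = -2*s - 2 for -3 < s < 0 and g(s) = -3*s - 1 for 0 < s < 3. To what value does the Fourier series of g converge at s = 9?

s = 9 differs from s = 3 by 1 full period(s), and the series is 6-periodic.
At s = 3 the one-sided limits are g(3^-) = -10 and g(3^+) = 4.
By Dirichlet's theorem the series converges to their average, [(-10) + (4)]/2 = -3.

-3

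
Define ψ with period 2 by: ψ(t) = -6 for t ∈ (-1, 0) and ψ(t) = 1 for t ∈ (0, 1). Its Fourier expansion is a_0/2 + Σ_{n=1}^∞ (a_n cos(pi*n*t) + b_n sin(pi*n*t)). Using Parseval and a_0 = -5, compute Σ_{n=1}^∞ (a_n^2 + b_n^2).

Parseval: a_0^2/2 + Σ_{n≥1} (a_n^2+b_n^2) = ∫_{-1}^{1} ψ(t)^2 dt = 37.
Subtract a_0^2/2 = 25/2: Σ (a_n^2+b_n^2) = 49/2.

49/2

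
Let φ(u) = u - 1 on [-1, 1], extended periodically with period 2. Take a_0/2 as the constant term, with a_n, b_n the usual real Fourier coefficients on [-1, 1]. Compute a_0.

a_0 = ∫_{-1}^{1} φ(u) du = -2.

-2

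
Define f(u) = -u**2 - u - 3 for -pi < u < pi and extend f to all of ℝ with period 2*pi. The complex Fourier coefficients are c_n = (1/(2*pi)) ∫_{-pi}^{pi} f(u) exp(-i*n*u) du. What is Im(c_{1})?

Since f is real-valued, Im(c_{1}) = -(1/(2*pi)) ∫_{-pi}^{pi} f(u) sin(u) du = -b_{1}/2.
Integrating by parts twice (tabular method), an antiderivative of (-u**2 - u - 3) sin(u) is u**2*cos(u) - 2*u*sin(u) + u*cos(u) - sin(u) + cos(u); evaluating from -pi to pi: ∫_{-pi}^{pi} (-u**2 - u - 3) sin(u) du = (-pi**2 - pi - 1) - (-pi**2 - 1 + pi) = -2*pi.
Hence Im(c_{1}) = (-1/(2*pi))·(-2*pi) = 1.

1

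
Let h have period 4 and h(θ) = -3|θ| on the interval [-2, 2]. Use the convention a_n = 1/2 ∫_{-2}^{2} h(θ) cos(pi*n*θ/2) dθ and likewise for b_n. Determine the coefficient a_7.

24/(49*pi**2)

a_7 = 1/2 ∫_{-2}^{2} h(θ) cos(7*pi*θ/2) dθ.
h is even and cos(7*pi*θ/2) is even, so the integrand is even and a_7 = ∫_0^{2} h(θ) cos(7*pi*θ/2) dθ.
Integrating by parts (boundary term plus one more integral), an antiderivative of (-3*θ) cos(7*pi*θ/2) is -6*θ*sin(7*pi*θ/2)/(7*pi) - 12*cos(7*pi*θ/2)/(49*pi**2); evaluating from 0 to 2: ∫_{0}^{2} (-3*θ) cos(7*pi*θ/2) dθ = (12/(49*pi**2)) - (-12/(49*pi**2)) = 24/(49*pi**2).
Hence a_7 = 24/(49*pi**2).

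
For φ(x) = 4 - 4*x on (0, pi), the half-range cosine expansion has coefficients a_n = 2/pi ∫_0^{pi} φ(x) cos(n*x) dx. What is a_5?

a_5 = 2/pi ∫_0^{pi} (4 - 4*x) cos(5*x) dx.
Integrating by parts (boundary term plus one more integral), an antiderivative of (4 - 4*x) cos(5*x) is -4*x*sin(5*x)/5 + 4*sin(5*x)/5 - 4*cos(5*x)/25; evaluating from 0 to pi: ∫_{0}^{pi} (4 - 4*x) cos(5*x) dx = (4/25) - (-4/25) = 8/25.
Hence a_5 = (2/pi)·(8/25) = 16/(25*pi).

16/(25*pi)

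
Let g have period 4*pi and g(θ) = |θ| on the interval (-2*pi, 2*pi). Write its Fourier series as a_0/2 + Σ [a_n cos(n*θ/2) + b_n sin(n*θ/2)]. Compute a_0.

2*pi

a_0 = (1/(2*pi)) ∫_{-2*pi}^{2*pi} g(θ) dθ = (1/(2*pi)) · (4*pi**2) = 2*pi.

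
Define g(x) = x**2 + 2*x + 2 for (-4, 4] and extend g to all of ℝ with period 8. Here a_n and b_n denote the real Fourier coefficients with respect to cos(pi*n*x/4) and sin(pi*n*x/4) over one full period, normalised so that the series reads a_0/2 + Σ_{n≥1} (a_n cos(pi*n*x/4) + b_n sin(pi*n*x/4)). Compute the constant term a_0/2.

22/3

a_0 = 1/4 ∫_{-4}^{4} g(x) dx = 1/4 · (176/3) = 44/3.
So the constant term a_0/2 = 22/3.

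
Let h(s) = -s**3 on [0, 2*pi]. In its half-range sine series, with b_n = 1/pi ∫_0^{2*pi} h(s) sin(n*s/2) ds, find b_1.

b_1 = 1/pi ∫_0^{2*pi} (-s**3) sin(s/2) ds.
Integrating by parts three times (tabular method), an antiderivative of (-s**3) sin(s/2) is 2*s**3*cos(s/2) - 12*s**2*sin(s/2) - 48*s*cos(s/2) + 96*sin(s/2); evaluating from 0 to 2*pi: ∫_{0}^{2*pi} (-s**3) sin(s/2) ds = (16*pi*(6 - pi**2)) - (0) = 16*pi*(6 - pi**2).
Hence b_1 = (1/pi)·(16*pi*(6 - pi**2)) = 96 - 16*pi**2.

96 - 16*pi**2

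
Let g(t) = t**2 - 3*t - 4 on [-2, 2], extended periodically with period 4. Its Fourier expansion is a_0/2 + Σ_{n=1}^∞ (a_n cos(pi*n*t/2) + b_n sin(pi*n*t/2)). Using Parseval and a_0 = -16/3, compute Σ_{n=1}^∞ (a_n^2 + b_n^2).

Parseval: a_0^2/2 + Σ_{n≥1} (a_n^2+b_n^2) = 1/2 ∫_{-2}^{2} g(t)^2 dt = 616/15.
Subtract a_0^2/2 = 128/9: Σ (a_n^2+b_n^2) = 1208/45.

1208/45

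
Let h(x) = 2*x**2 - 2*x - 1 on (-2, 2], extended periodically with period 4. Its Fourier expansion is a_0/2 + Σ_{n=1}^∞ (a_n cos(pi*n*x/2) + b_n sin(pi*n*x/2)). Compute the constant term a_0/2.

5/3

a_0 = 1/2 ∫_{-2}^{2} h(x) dx = 1/2 · (20/3) = 10/3.
So the constant term a_0/2 = 5/3.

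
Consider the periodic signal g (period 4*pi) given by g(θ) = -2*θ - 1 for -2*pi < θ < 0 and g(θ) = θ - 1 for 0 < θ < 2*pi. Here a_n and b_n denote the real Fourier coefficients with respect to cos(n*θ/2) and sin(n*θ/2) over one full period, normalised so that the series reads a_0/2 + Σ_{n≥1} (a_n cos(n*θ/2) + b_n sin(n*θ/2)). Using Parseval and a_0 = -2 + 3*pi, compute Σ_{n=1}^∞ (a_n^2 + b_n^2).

13*pi**2/6

Parseval: a_0^2/2 + Σ_{n≥1} (a_n^2+b_n^2) = (1/(2*pi)) ∫_{-2*pi}^{2*pi} g(θ)^2 dθ = -6*pi + 2 + 20*pi**2/3.
Subtract a_0^2/2 = (2 - 3*pi)**2/2: Σ (a_n^2+b_n^2) = 13*pi**2/6.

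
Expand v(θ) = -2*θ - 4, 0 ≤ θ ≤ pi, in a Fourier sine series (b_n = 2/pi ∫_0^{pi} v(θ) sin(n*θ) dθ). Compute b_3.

b_3 = 2/pi ∫_0^{pi} (-2*θ - 4) sin(3*θ) dθ.
Integrating by parts (boundary term plus one more integral), an antiderivative of (-2*θ - 4) sin(3*θ) is 2*θ*cos(3*θ)/3 - 2*sin(3*θ)/9 + 4*cos(3*θ)/3; evaluating from 0 to pi: ∫_{0}^{pi} (-2*θ - 4) sin(3*θ) dθ = (-2*pi/3 - 4/3) - (4/3) = -8/3 - 2*pi/3.
Hence b_3 = (2/pi)·(-8/3 - 2*pi/3) = 4*(-4 - pi)/(3*pi).

4*(-4 - pi)/(3*pi)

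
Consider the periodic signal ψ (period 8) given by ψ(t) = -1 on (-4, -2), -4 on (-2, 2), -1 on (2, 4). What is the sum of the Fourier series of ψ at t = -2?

-5/2

At t = -2 the one-sided limits are ψ(-2^-) = -1 and ψ(-2^+) = -4.
By Dirichlet's theorem the series converges to their average, [(-1) + (-4)]/2 = -5/2.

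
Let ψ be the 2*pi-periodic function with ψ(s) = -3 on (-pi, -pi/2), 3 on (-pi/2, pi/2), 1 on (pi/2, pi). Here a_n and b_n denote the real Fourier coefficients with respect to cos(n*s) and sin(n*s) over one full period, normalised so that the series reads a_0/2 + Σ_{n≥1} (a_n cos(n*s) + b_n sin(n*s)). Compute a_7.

a_7 = 1/pi ∫_{-pi}^{pi} ψ(s) cos(7*s) ds.
Split the integral at the breakpoints.
Directly, an antiderivative of (-3) cos(7*s) is -3*sin(7*s)/7; evaluating from -pi to -pi/2: ∫_{-pi}^{-pi/2} (-3) cos(7*s) ds = (-3/7) - (0) = -3/7.
Directly, an antiderivative of (3) cos(7*s) is 3*sin(7*s)/7; evaluating from -pi/2 to pi/2: ∫_{-pi/2}^{pi/2} (3) cos(7*s) ds = (-3/7) - (3/7) = -6/7.
Directly, an antiderivative of (1) cos(7*s) is sin(7*s)/7; evaluating from pi/2 to pi: ∫_{pi/2}^{pi} (1) cos(7*s) ds = (0) - (-1/7) = 1/7.
Summing the pieces and multiplying by (1/pi) gives a_7 = -8/(7*pi).

-8/(7*pi)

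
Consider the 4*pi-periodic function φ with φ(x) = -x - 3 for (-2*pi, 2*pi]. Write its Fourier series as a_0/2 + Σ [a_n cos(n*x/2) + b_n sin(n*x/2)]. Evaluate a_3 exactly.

a_3 = (1/(2*pi)) ∫_{-2*pi}^{2*pi} φ(x) cos(3*x/2) dx.
Integrating by parts (boundary term plus one more integral), an antiderivative of (-x - 3) cos(3*x/2) is -2*x*sin(3*x/2)/3 - 2*sin(3*x/2) - 4*cos(3*x/2)/9; evaluating from -2*pi to 2*pi: ∫_{-2*pi}^{2*pi} (-x - 3) cos(3*x/2) dx = (4/9) - (4/9) = 0.
Hence a_3 = (1/(2*pi))·(0) = 0.

0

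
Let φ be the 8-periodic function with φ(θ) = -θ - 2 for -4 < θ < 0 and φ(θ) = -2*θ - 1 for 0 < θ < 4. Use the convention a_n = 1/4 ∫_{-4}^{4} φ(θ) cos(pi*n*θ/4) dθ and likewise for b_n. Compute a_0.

a_0 = 1/4 ∫_{-4}^{4} φ(θ) dθ = 1/4 · (-20) = -5.

-5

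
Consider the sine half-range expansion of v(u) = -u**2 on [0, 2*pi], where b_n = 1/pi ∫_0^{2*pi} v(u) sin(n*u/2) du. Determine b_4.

b_4 = 1/pi ∫_0^{2*pi} (-u**2) sin(2*u) du.
Integrating by parts twice (tabular method), an antiderivative of (-u**2) sin(2*u) is u**2*cos(2*u)/2 - u*sin(2*u)/2 - cos(2*u)/4; evaluating from 0 to 2*pi: ∫_{0}^{2*pi} (-u**2) sin(2*u) du = (-1/4 + 2*pi**2) - (-1/4) = 2*pi**2.
Hence b_4 = (1/pi)·(2*pi**2) = 2*pi.

2*pi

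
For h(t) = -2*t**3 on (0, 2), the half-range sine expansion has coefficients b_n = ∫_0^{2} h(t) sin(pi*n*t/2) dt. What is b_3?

32*(2 - 3*pi**2)/(9*pi**3)

b_3 = ∫_0^{2} (-2*t**3) sin(3*pi*t/2) dt.
Integrating by parts three times (tabular method), an antiderivative of (-2*t**3) sin(3*pi*t/2) is 4*t**3*cos(3*pi*t/2)/(3*pi) - 8*t**2*sin(3*pi*t/2)/(3*pi**2) - 32*t*cos(3*pi*t/2)/(9*pi**3) + 64*sin(3*pi*t/2)/(27*pi**4); evaluating from 0 to 2: ∫_{0}^{2} (-2*t**3) sin(3*pi*t/2) dt = (32*(2 - 3*pi**2)/(9*pi**3)) - (0) = 32*(2 - 3*pi**2)/(9*pi**3).
Hence b_3 = 32*(2 - 3*pi**2)/(9*pi**3).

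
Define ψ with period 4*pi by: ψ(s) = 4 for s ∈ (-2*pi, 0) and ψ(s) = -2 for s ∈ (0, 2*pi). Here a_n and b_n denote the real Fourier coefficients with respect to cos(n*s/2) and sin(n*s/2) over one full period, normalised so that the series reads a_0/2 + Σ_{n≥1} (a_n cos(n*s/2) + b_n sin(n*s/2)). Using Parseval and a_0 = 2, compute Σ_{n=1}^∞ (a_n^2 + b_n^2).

18

Parseval: a_0^2/2 + Σ_{n≥1} (a_n^2+b_n^2) = (1/(2*pi)) ∫_{-2*pi}^{2*pi} ψ(s)^2 ds = 20.
Subtract a_0^2/2 = 2: Σ (a_n^2+b_n^2) = 18.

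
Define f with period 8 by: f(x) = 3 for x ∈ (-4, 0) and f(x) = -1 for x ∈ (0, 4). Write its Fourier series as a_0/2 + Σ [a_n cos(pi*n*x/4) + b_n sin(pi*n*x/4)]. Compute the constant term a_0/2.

a_0 = 1/4 ∫_{-4}^{4} f(x) dx = 1/4 · (8) = 2.
So the constant term a_0/2 = 1.

1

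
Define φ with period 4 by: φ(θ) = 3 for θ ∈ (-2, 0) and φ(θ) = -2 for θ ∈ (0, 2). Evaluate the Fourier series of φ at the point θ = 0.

At θ = 0 the one-sided limits are φ(0^-) = 3 and φ(0^+) = -2.
By Dirichlet's theorem the series converges to their average, [(3) + (-2)]/2 = 1/2.

1/2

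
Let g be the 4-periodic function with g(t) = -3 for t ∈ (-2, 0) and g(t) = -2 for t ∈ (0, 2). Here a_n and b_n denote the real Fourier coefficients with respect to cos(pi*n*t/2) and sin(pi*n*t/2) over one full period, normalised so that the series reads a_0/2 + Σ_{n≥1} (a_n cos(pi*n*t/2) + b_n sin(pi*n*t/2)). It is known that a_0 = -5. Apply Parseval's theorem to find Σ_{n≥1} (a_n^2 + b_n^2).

1/2

Parseval: a_0^2/2 + Σ_{n≥1} (a_n^2+b_n^2) = 1/2 ∫_{-2}^{2} g(t)^2 dt = 13.
Subtract a_0^2/2 = 25/2: Σ (a_n^2+b_n^2) = 1/2.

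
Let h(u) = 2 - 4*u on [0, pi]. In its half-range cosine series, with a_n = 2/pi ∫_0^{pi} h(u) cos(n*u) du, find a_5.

16/(25*pi)

a_5 = 2/pi ∫_0^{pi} (2 - 4*u) cos(5*u) du.
Integrating by parts (boundary term plus one more integral), an antiderivative of (2 - 4*u) cos(5*u) is -4*u*sin(5*u)/5 + 2*sin(5*u)/5 - 4*cos(5*u)/25; evaluating from 0 to pi: ∫_{0}^{pi} (2 - 4*u) cos(5*u) du = (4/25) - (-4/25) = 8/25.
Hence a_5 = (2/pi)·(8/25) = 16/(25*pi).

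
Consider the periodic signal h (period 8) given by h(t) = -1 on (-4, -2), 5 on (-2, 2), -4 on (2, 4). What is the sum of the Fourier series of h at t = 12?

-5/2

t = 12 differs from t = -4 by 2 full period(s), and the series is 8-periodic.
At t = -4 the one-sided limits are h(-4^-) = -4 and h(-4^+) = -1.
By Dirichlet's theorem the series converges to their average, [(-4) + (-1)]/2 = -5/2.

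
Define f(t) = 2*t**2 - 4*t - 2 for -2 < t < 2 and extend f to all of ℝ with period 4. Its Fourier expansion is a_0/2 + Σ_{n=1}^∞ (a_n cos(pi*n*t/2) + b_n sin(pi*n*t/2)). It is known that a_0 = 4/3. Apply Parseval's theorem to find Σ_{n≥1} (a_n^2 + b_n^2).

2432/45

Parseval: a_0^2/2 + Σ_{n≥1} (a_n^2+b_n^2) = 1/2 ∫_{-2}^{2} f(t)^2 dt = 824/15.
Subtract a_0^2/2 = 8/9: Σ (a_n^2+b_n^2) = 2432/45.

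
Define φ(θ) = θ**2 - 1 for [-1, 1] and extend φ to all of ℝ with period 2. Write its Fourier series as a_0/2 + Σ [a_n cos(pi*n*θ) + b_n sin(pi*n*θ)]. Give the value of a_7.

a_7 = ∫_{-1}^{1} φ(θ) cos(7*pi*θ) dθ.
φ is even and cos(7*pi*θ) is even, so the integrand is even and a_7 = 2 ∫_0^{1} φ(θ) cos(7*pi*θ) dθ.
Integrating by parts twice (tabular method), an antiderivative of (θ**2 - 1) cos(7*pi*θ) is θ**2*sin(7*pi*θ)/(7*pi) + 2*θ*cos(7*pi*θ)/(49*pi**2) - sin(7*pi*θ)/(7*pi) - 2*sin(7*pi*θ)/(343*pi**3); evaluating from 0 to 1: ∫_{0}^{1} (θ**2 - 1) cos(7*pi*θ) dθ = (-2/(49*pi**2)) - (0) = -2/(49*pi**2).
Hence a_7 = 2·(-2/(49*pi**2)) = -4/(49*pi**2).

-4/(49*pi**2)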